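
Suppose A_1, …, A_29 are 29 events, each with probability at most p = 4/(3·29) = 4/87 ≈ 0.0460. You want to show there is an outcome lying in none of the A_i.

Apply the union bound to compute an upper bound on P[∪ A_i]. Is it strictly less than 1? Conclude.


Union bound: P[∪_{i=1}^{29} A_i] ≤ Σ_i P[A_i] ≤ 29·p = 29·(4/87) = 4/3.
Numerically: 4/3 ≈ 1.3333.
Is 4/3 < 1? NO.
Since the bound 4/3 is ≥ 1, the union bound is uninformative here; it does NOT by itself certify existence.

29·p = 4/3 ≈ 1.3333; existence NOT certified by the union bound.


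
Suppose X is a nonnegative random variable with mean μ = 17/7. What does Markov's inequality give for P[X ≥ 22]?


μ = E[X] = 17/7, a = 22.
Markov: P[X ≥ 22] ≤ μ/a = (17/7)/22 = 17/154.
Numerically: ≈ 0.110390.
(Since a = 22 > μ = 2.428571, the bound 17/154 is < 1 and informative.)

P[X ≥ 22] ≤ 17/154 ≈ 0.110390.


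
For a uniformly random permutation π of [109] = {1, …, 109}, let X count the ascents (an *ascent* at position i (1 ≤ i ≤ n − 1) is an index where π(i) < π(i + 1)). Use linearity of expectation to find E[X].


Write X = Σ X_I over i = 1, …, 108, with X_I the indicator of one ascent.
There are 108 indicators.
For each fixed i, the pair (π(i), π(i+1)) is a uniformly random ordered pair of distinct values from {1, …, 109}; by symmetry P[π(i) < π(i+1)] = 1/2.
By linearity: E[X] = 108 · (1/2) = (109 − 1) · (1/2) = 54 ≈ 54.000000.

E[X] = 54 = 54.000000.


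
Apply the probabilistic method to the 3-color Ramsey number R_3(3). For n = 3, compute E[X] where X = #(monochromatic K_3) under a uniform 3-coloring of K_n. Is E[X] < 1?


E[X] = C(3, 3) · 3^{1 − 3} = 1 · 3^{−2} = 1/9.
As a reduced fraction: E[X] = 1/9 ≈ 0.111.
Is E[X] < 1? YES.
Since E[X] < 1, there exists a 3-coloring of K_{3} with no monochromatic K_3; hence R_3(3) > 3.

E[X] = 1/9 ≈ 0.111; E[X] < 1, so R_3(3) > 3.


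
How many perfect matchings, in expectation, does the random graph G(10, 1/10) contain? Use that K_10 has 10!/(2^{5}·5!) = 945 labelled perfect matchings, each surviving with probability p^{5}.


K_10 has 10!/(2^{5}·5!) = 945 labelled perfect matchings.
For each such perfect matching H, let X_H = 1 if all 5 edges of H are present in G. Then P[X_H = 1] = p^{5} = (1/10)^{5} = 1/100000.
By linearity of expectation: E[X] = Σ_H E[X_H] = 945 · p^{5} = 945 · 1/100000 = 189/20000.
Numerically: E[X] ≈ 0.00945.

E[X] = 945 · (1/10)^{5} = 189/20000 ≈ 0.00945.


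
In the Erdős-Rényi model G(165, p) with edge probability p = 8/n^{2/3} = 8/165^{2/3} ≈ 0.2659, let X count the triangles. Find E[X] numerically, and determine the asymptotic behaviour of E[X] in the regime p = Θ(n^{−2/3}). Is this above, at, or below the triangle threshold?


Number of potential triangles: C(165, 3) = 735130.
Each occurs with probability p³ ≈ (0.2659)³ ≈ 1.880624e-02.
By linearity: E[X] = C(165, 3)·p³ ≈ 735130 · 1.880624e-02 ≈ 13825.0343.
Since α = 2/3 < 1, p = c/n^{2/3} ≫ 1/n is above the triangle threshold p ~ 1/n. Asymptotically E[X] ~ (c³/6)·n^{3(1−α)} = (8³/6)·n^{1} → ∞; triangles are abundant w.h.p.

E[X] ≈ 13825.0343; in regime p = Θ(1/n^{2/3}) E[X] diverges (above the triangle threshold p ~ 1/n).


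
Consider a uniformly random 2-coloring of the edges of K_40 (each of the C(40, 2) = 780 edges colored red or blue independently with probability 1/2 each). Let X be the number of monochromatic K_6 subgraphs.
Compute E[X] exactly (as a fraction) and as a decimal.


Let X = Σ_S X_S over the C(40, 6) = 3838380 subsets S of size 6, where X_S = 1 if the K_6 on S is monochromatic.
For a fixed S, the K_6 on S has C(6, 2) = 15 edges. P[all 15 edges red] = (1/2)^15, and likewise for blue, so P[monochromatic] = 2·(1/2)^15 = 2^{1 − 15} = 1/16384.
By linearity: E[X] = C(40, 6) · 2^{1 − 15} = 3838380 · 1/16384 = 959595/4096.
Numerically: E[X] ≈ 234.27612.

E[X] = C(40,6)·2^(1−C(6,2)) = 959595/4096 ≈ 234.27612.


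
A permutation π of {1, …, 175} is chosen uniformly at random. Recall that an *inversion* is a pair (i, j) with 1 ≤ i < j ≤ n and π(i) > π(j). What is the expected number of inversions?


Write X = Σ X_I over the C(175, 2) = 15225 pairs i < j, with X_I the indicator of one inversion.
There are 15225 indicators.
For each fixed pair i < j, the values π(i) and π(j) are two distinct elements of {1, …, 175} in uniformly random order; by symmetry P[π(i) > π(j)] = 1/2.
By linearity: E[X] = 15225 · (1/2) = C(175, 2) · (1/2) = 15225/2 = 15225/2 ≈ 7612.50000.

E[X] = 15225/2 = 7612.50000.


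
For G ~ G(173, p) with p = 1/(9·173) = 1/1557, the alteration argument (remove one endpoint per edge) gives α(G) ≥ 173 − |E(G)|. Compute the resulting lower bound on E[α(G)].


E[|E(G)|] = C(173, 2)·p = 14878 · (1/1557) = 86/9.
E[α(G)] ≥ n − E[|E(G)|] = 173 − 86/9 = 1471/9.
Numerically: ≈ 163.4444.
(This is only a lower bound; the true E[α(G)] may be larger.)

E[α(G)] ≥ 1471/9 ≈ 163.4444.


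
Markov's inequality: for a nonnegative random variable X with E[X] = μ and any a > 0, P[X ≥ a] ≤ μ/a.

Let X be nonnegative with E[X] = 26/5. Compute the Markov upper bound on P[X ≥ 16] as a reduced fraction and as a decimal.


μ = E[X] = 26/5, a = 16.
Markov: P[X ≥ 16] ≤ μ/a = (26/5)/16 = 13/40.
Numerically: ≈ 0.3250.
(Since a = 16 > μ = 5.2000, the bound 13/40 is < 1 and informative.)

P[X ≥ 16] ≤ 13/40 ≈ 0.3250.


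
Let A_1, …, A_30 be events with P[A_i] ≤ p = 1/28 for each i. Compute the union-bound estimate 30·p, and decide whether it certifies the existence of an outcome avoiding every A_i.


Union bound: P[∪_{i=1}^{30} A_i] ≤ Σ_i P[A_i] ≤ 30·p = 30·(1/28) = 15/14.
Numerically: 15/14 ≈ 1.07143.
Is 15/14 < 1? NO.
Since the bound 15/14 is ≥ 1, the union bound is uninformative here; it does NOT by itself certify existence.

30·p = 15/14 ≈ 1.07143; existence NOT certified by the union bound.


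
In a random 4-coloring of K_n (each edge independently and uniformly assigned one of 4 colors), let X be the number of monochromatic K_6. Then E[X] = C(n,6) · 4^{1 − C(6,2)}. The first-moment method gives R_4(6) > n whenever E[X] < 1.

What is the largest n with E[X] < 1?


We need C(n, 6) · 4^{1 − 15} < 1, i.e. C(n, 6) < 4^{15 − 1} = 268435456.
Check values of n near the boundary:
  n = 76: C(76, 6) = 218618940; 218618940 < 268435456? YES
  n = 77: C(77, 6) = 237093780; 237093780 < 268435456? YES
  n = 78: C(78, 6) = 256851595; 256851595 < 268435456? YES
  n = 79: C(79, 6) = 277962685; 277962685 < 268435456? NO
The largest n with C(n, 6) < 268435456 is n = 78 (where E[X] = 256851595/268435456 ≈ 0.95685). Hence R_4(6) > 78, i.e. R_4(6) ≥ 79.

Largest n = 78; hence R_4(6) > 78.


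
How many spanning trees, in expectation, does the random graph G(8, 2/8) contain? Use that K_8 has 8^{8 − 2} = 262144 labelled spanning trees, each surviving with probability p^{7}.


K_8 has 8^{8 − 2} = 262144 labelled spanning trees.
For each such spanning tree H, let X_H = 1 if all 7 edges of H are present in G. Then P[X_H = 1] = p^{7} = (1/4)^{7} = 1/16384.
Summing the indicators: E[X] = Σ_H E[X_H] = 262144 · p^{7} = 262144 · 1/16384 = 16.
Numerically: E[X] ≈ 16.

E[X] = 262144 · (1/4)^{7} = 16 ≈ 16.


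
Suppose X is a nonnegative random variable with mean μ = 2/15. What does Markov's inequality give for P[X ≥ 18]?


μ = E[X] = 2/15, a = 18.
Markov: P[X ≥ 18] ≤ μ/a = (2/15)/18 = 1/135.
Numerically: ≈ 0.007407.
(Since a = 18 > μ = 0.133333, the bound 1/135 is < 1 and informative.)

P[X ≥ 18] ≤ 1/135 ≈ 0.007407.


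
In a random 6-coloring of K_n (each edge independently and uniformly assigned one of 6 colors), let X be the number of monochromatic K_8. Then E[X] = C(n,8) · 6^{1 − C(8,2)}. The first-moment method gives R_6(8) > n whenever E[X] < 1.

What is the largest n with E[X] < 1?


We need C(n, 8) · 6^{1 − 28} < 1, i.e. C(n, 8) < 6^{28 − 1} = 1023490369077469249536.
Check values of n near the boundary:
  n = 1589: C(1589, 8) = 990389025825605844438; 990389025825605844438 < 1023490369077469249536? YES
  n = 1590: C(1590, 8) = 995397314198933813310; 995397314198933813310 < 1023490369077469249536? YES
  n = 1591: C(1591, 8) = 1000427749141189953870; 1000427749141189953870 < 1023490369077469249536? YES
  n = 1592: C(1592, 8) = 1005480414540892933435; 1005480414540892933435 < 1023490369077469249536? YES
  n = 1593: C(1593, 8) = 1010555394551193970323; 1010555394551193970323 < 1023490369077469249536? YES
  n = 1594: C(1594, 8) = 1015652773590544255167; 1015652773590544255167 < 1023490369077469249536? YES
  n = 1595: C(1595, 8) = 1020772636343363633895; 1020772636343363633895 < 1023490369077469249536? YES
  n = 1596: C(1596, 8) = 1025915067760710553965; 1025915067760710553965 < 1023490369077469249536? NO
The largest n with C(n, 8) < 1023490369077469249536 is n = 1595 (where E[X] = 113419181815929292655/113721152119718805504 ≈ 0.9973446). Hence R_6(8) > 1595, i.e. R_6(8) ≥ 1596.

Largest n = 1595; hence R_6(8) > 1595.


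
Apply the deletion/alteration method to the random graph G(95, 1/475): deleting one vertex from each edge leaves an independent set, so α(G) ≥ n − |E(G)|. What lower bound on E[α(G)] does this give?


E[|E(G)|] = C(95, 2)·p = 4465 · (1/475) = 47/5.
E[α(G)] ≥ n − E[|E(G)|] = 95 − 47/5 = 428/5.
Numerically: ≈ 85.600.
(This is only a lower bound; the true E[α(G)] may be larger.)

E[α(G)] ≥ 428/5 ≈ 85.600.


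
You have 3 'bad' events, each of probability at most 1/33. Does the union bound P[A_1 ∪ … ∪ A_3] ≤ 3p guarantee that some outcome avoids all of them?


Union bound: P[∪_{i=1}^{3} A_i] ≤ Σ_i P[A_i] ≤ 3·p = 3·(1/33) = 1/11.
Numerically: 1/11 ≈ 0.0909091.
Is 1/11 < 1? YES.
Since P[∪ A_i] ≤ 1/11 < 1, the complement has P[∩ A_i^c] ≥ 1 − 1/11 = 10/11 > 0, so some outcome avoids every A_i.

3·p = 1/11 ≈ 0.0909091; existence CERTIFIED by the union bound.


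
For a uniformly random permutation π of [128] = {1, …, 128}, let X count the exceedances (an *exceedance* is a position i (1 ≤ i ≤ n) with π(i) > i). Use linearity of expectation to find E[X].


Write X = Σ_{i=1}^{128} X_i, where X_i = 1_{π(i) > i}.
For each fixed i, π(i) is uniform over {1, …, 128} (marginal of a uniform permutation), so P[π(i) > i] = (n − i)/n. Summing: Σ_{i=1}^{128} (n − i)/n = (0 + 1 + … + 127)/128 = 128(128 − 1)/(2·128) = (128 − 1)/2.
Hence E[X] = Σ_{i=1}^{128} (128 − i)/128 = 127/2 ≈ 63.50000.

E[X] = 127/2 = 63.50000.


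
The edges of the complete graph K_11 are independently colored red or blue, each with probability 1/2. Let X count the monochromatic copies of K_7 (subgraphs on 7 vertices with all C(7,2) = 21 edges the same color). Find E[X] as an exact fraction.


Let X = Σ_S X_S over the C(11, 7) = 330 subsets S of size 7, where X_S = 1 if the K_7 on S is monochromatic.
For a fixed S, the K_7 on S has C(7, 2) = 21 edges. P[all 21 edges red] = (1/2)^21, and likewise for blue, so P[monochromatic] = 2·(1/2)^21 = 2^{1 − 21} = 1/1048576.
Summing: E[X] = C(11, 7) · 2^{1 − 21} = 330 · 1/1048576 = 165/524288.
Numerically: E[X] ≈ 0.000315.

E[X] = C(11,7)·2^(1−C(7,2)) = 165/524288 ≈ 0.000315.


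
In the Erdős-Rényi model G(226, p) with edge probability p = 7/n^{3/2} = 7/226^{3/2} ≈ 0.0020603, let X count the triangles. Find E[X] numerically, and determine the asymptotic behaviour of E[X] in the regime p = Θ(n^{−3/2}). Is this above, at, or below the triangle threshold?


Number of potential triangles: C(226, 3) = 1898400.
Each occurs with probability p³ ≈ (0.0020603)³ ≈ 8.7459330e-09.
By linearity: E[X] = C(226, 3)·p³ ≈ 1898400 · 8.7459330e-09 ≈ 0.01660.
Since α = 3/2 > 1, p = c/n^{3/2} = o(1/n) is below the triangle threshold p ~ 1/n. Asymptotically E[X] ~ (c³/6)·n^{3(1−α)} = (7³/6)·n^{-1.5} → 0, so by Markov's inequality G has no triangles w.h.p.

E[X] ≈ 0.01660; in regime p = Θ(1/n^{3/2}) E[X] tends to 0 (below the triangle threshold p ~ 1/n).


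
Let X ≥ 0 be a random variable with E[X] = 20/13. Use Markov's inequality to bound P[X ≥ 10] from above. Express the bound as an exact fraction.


μ = E[X] = 20/13, a = 10.
Markov: P[X ≥ 10] ≤ μ/a = (20/13)/10 = 2/13.
Numerically: ≈ 0.1538.
(Since a = 10 > μ = 1.5385, the bound 2/13 is < 1 and informative.)

P[X ≥ 10] ≤ 2/13 ≈ 0.1538.


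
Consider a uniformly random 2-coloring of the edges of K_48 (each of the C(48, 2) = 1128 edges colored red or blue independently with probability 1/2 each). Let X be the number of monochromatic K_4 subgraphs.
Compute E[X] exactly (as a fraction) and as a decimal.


Let X = Σ_S X_S over the C(48, 4) = 194580 subsets S of size 4, where X_S = 1 if the K_4 on S is monochromatic.
For a fixed S, the K_4 on S has C(4, 2) = 6 edges. P[all 6 edges red] = (1/2)^6, and likewise for blue, so P[monochromatic] = 2·(1/2)^6 = 2^{1 − 6} = 1/32.
By linearity: E[X] = C(48, 4) · 2^{1 − 6} = 194580 · 1/32 = 48645/8.
Numerically: E[X] ≈ 6080.62500.

E[X] = C(48,4)·2^(1−C(4,2)) = 48645/8 ≈ 6080.62500.


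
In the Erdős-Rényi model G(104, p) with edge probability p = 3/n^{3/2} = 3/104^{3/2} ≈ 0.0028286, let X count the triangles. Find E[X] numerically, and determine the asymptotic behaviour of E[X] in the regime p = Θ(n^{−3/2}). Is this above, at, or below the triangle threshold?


Number of potential triangles: C(104, 3) = 182104.
Each occurs with probability p³ ≈ (0.0028286)³ ≈ 2.26315207e-08.
By linearity: E[X] = C(104, 3)·p³ ≈ 182104 · 2.26315207e-08 ≈ 0.004121.
Since α = 3/2 > 1, p = c/n^{3/2} = o(1/n) is below the triangle threshold p ~ 1/n. Asymptotically E[X] ~ (c³/6)·n^{3(1−α)} = (3³/6)·n^{-1.5} → 0, so by Markov's inequality G has no triangles w.h.p.

E[X] ≈ 0.004121; in regime p = Θ(1/n^{3/2}) E[X] tends to 0 (below the triangle threshold p ~ 1/n).


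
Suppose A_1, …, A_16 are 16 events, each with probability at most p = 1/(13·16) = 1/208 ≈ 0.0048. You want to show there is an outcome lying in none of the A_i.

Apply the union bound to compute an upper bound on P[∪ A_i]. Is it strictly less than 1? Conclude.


Union bound: P[∪_{i=1}^{16} A_i] ≤ Σ_i P[A_i] ≤ 16·p = 16·(1/208) = 1/13.
Numerically: 1/13 ≈ 0.0769.
Is 1/13 < 1? YES.
Since P[∪ A_i] ≤ 1/13 < 1, the complement has P[∩ A_i^c] ≥ 1 − 1/13 = 12/13 > 0, so some outcome avoids every A_i.

16·p = 1/13 ≈ 0.0769; existence CERTIFIED by the union bound.


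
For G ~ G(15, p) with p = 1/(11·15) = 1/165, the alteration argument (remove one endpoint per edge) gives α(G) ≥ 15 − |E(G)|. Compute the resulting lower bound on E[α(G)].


E[|E(G)|] = C(15, 2)·p = 105 · (1/165) = 7/11.
E[α(G)] ≥ n − E[|E(G)|] = 15 − 7/11 = 158/11.
Numerically: ≈ 14.363636.
(This is only a lower bound; the true E[α(G)] may be larger.)

E[α(G)] ≥ 158/11 ≈ 14.363636.


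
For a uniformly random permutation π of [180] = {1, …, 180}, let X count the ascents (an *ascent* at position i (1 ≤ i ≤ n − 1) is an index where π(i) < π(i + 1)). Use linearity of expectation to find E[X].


Write X = Σ X_I over i = 1, …, 179, with X_I the indicator of one ascent.
There are 179 indicators.
For each fixed i, the pair (π(i), π(i+1)) is a uniformly random ordered pair of distinct values from {1, …, 180}; by symmetry P[π(i) < π(i+1)] = 1/2.
By linearity: E[X] = 179 · (1/2) = (180 − 1) · (1/2) = 179/2 ≈ 89.5000.

E[X] = 179/2 = 89.5000.


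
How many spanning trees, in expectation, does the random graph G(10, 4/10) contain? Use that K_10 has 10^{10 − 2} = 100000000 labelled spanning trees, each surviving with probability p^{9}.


K_10 has 10^{10 − 2} = 100000000 labelled spanning trees.
For each such spanning tree H, let X_H = 1 if all 9 edges of H are present in G. Then P[X_H = 1] = p^{9} = (2/5)^{9} = 512/1953125.
By linearity: E[X] = Σ_H E[X_H] = 100000000 · p^{9} = 100000000 · 512/1953125 = 131072/5.
Numerically: E[X] ≈ 2.621e+04.

E[X] = 100000000 · (2/5)^{9} = 131072/5 ≈ 2.621e+04.


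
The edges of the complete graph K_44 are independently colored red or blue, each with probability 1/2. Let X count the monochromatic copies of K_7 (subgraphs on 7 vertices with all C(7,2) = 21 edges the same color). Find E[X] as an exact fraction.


Let X = Σ_S X_S over the C(44, 7) = 38320568 subsets S of size 7, where X_S = 1 if the K_7 on S is monochromatic.
For a fixed S, the K_7 on S has C(7, 2) = 21 edges. P[all 21 edges red] = (1/2)^21, and likewise for blue, so P[monochromatic] = 2·(1/2)^21 = 2^{1 − 21} = 1/1048576.
By linearity: E[X] = C(44, 7) · 2^{1 − 21} = 38320568 · 1/1048576 = 4790071/131072.
Numerically: E[X] ≈ 36.545341.

E[X] = C(44,7)·2^(1−C(7,2)) = 4790071/131072 ≈ 36.545341.


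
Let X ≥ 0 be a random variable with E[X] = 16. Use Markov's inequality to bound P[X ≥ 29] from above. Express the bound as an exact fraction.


μ = E[X] = 16, a = 29.
Markov: P[X ≥ 29] ≤ μ/a = (16)/29 = 16/29.
Numerically: ≈ 0.552.
(Since a = 29 > μ = 16.000, the bound 16/29 is < 1 and informative.)

P[X ≥ 29] ≤ 16/29 ≈ 0.552.


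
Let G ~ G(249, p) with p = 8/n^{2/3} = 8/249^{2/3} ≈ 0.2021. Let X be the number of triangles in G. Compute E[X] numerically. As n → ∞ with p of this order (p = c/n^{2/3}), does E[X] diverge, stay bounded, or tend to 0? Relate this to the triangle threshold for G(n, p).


Number of potential triangles: C(249, 3) = 2542124.
Each occurs with probability p³ ≈ (0.2021)³ ≈ 8.257931e-03.
By linearity: E[X] = C(249, 3)·p³ ≈ 2542124 · 8.257931e-03 ≈ 20992.6854.
Since α = 2/3 < 1, p = c/n^{2/3} ≫ 1/n is above the triangle threshold p ~ 1/n. Asymptotically E[X] ~ (c³/6)·n^{3(1−α)} = (8³/6)·n^{1} → ∞; triangles are abundant w.h.p.

E[X] ≈ 20992.6854; in regime p = Θ(1/n^{2/3}) E[X] diverges (above the triangle threshold p ~ 1/n).


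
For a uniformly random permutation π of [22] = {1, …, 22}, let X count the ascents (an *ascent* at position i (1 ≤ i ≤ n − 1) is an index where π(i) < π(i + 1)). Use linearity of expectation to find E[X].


Write X = Σ X_I over i = 1, …, 21, with X_I the indicator of one ascent.
There are 21 indicators.
For each fixed i, the pair (π(i), π(i+1)) is a uniformly random ordered pair of distinct values from {1, …, 22}; by symmetry P[π(i) < π(i+1)] = 1/2.
By linearity: E[X] = 21 · (1/2) = (22 − 1) · (1/2) = 21/2 ≈ 10.50000.

E[X] = 21/2 = 10.50000.


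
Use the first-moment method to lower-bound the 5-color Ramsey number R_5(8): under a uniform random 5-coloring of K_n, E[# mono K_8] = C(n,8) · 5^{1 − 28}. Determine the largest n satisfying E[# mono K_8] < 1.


We need C(n, 8) · 5^{1 − 28} < 1, i.e. C(n, 8) < 5^{28 − 1} = 7450580596923828125.
Check values of n near the boundary:
  n = 861: C(861, 8) = 7250034996615275865; 7250034996615275865 < 7450580596923828125? YES
  n = 862: C(862, 8) = 7317951015318931845; 7317951015318931845 < 7450580596923828125? YES
  n = 863: C(863, 8) = 7386423071602617757; 7386423071602617757 < 7450580596923828125? YES
  n = 864: C(864, 8) = 7455455062926006708; 7455455062926006708 < 7450580596923828125? NO
The largest n with C(n, 8) < 7450580596923828125 is n = 863 (where E[X] = 7386423071602617757/7450580596923828125 ≈ 0.9913889). Hence R_5(8) > 863, i.e. R_5(8) ≥ 864.

Largest n = 863; hence R_5(8) > 863.


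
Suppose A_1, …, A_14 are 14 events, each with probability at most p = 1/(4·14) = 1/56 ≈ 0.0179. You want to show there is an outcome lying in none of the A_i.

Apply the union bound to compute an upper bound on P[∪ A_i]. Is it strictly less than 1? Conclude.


Union bound: P[∪_{i=1}^{14} A_i] ≤ Σ_i P[A_i] ≤ 14·p = 14·(1/56) = 1/4.
Numerically: 1/4 ≈ 0.2500.
Is 1/4 < 1? YES.
Since P[∪ A_i] ≤ 1/4 < 1, the complement has P[∩ A_i^c] ≥ 1 − 1/4 = 3/4 > 0, so some outcome avoids every A_i.

14·p = 1/4 ≈ 0.2500; existence CERTIFIED by the union bound.


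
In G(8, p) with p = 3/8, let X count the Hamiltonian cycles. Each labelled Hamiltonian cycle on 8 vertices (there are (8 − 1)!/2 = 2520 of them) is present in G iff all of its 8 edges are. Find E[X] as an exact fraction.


K_8 has (8 − 1)!/2 = 2520 labelled Hamiltonian cycles.
For each such Hamiltonian cycle H, let X_H = 1 if all 8 edges of H are present in G. Then P[X_H = 1] = p^{8} = (3/8)^{8} = 6561/16777216.
By linearity: E[X] = Σ_H E[X_H] = 2520 · p^{8} = 2520 · 6561/16777216 = 2066715/2097152.
Numerically: E[X] ≈ 0.9855.

E[X] = 2520 · (3/8)^{8} = 2066715/2097152 ≈ 0.9855.


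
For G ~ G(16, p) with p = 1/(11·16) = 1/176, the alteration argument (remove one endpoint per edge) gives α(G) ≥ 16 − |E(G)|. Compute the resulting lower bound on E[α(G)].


E[|E(G)|] = C(16, 2)·p = 120 · (1/176) = 15/22.
E[α(G)] ≥ n − E[|E(G)|] = 16 − 15/22 = 337/22.
Numerically: ≈ 15.318.
(This is only a lower bound; the true E[α(G)] may be larger.)

E[α(G)] ≥ 337/22 ≈ 15.318.


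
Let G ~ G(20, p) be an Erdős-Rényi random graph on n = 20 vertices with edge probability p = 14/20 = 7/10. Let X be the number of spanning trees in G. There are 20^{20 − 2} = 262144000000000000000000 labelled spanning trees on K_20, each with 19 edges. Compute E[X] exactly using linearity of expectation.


K_20 has 20^{20 − 2} = 262144000000000000000000 labelled spanning trees.
For each such spanning tree H, let X_H = 1 if all 19 edges of H are present in G. Then P[X_H = 1] = p^{19} = (7/10)^{19} = 11398895185373143/10000000000000000000.
By linearity: E[X] = Σ_H E[X_H] = 262144000000000000000000 · p^{19} = 262144000000000000000000 · 11398895185373143/10000000000000000000 = 1494075989737228599296/5.
Numerically: E[X] ≈ 2.98815e+20.

E[X] = 262144000000000000000000 · (7/10)^{19} = 1494075989737228599296/5 ≈ 2.98815e+20.


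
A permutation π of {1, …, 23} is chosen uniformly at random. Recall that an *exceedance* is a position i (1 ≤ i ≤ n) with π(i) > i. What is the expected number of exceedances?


Write X = Σ_{i=1}^{23} X_i, where X_i = 1_{π(i) > i}.
For each fixed i, π(i) is uniform over {1, …, 23} (marginal of a uniform permutation), so P[π(i) > i] = (n − i)/n. Summing: Σ_{i=1}^{23} (n − i)/n = (0 + 1 + … + 22)/23 = 23(23 − 1)/(2·23) = (23 − 1)/2.
Hence E[X] = Σ_{i=1}^{23} (23 − i)/23 = 11 ≈ 11.000.

E[X] = 11 = 11.000.


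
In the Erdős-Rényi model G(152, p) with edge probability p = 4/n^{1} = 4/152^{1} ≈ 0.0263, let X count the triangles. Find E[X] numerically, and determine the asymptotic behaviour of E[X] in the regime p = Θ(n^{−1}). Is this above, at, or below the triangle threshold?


Number of potential triangles: C(152, 3) = 573800.
Each occurs with probability p³ ≈ (0.0263)³ ≈ 1.82242e-05.
By linearity: E[X] = C(152, 3)·p³ ≈ 573800 · 1.82242e-05 ≈ 10.457.
Here α = 1, so p = 4/n is exactly at the triangle threshold p ~ 1/n. Asymptotically E[X] → c³/6 = 4³/6 = 32/3 ≈ 10.667, a bounded constant. In this regime the triangle count is asymptotically Poisson(c³/6).

E[X] ≈ 10.457; in regime p = Θ(1/n^{1}) E[X] stays bounded (at the triangle threshold p ~ 1/n).


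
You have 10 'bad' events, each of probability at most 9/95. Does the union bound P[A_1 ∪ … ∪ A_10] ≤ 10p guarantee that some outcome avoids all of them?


Union bound: P[∪_{i=1}^{10} A_i] ≤ Σ_i P[A_i] ≤ 10·p = 10·(9/95) = 18/19.
Numerically: 18/19 ≈ 0.947368.
Is 18/19 < 1? YES.
Since P[∪ A_i] ≤ 18/19 < 1, the complement has P[∩ A_i^c] ≥ 1 − 18/19 = 1/19 > 0, so some outcome avoids every A_i.

10·p = 18/19 ≈ 0.947368; existence CERTIFIED by the union bound.


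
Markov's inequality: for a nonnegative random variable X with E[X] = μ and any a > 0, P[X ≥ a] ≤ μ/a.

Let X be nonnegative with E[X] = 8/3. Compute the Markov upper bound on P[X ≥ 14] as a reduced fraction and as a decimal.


μ = E[X] = 8/3, a = 14.
Markov: P[X ≥ 14] ≤ μ/a = (8/3)/14 = 4/21.
Numerically: ≈ 0.190.
(Since a = 14 > μ = 2.667, the bound 4/21 is < 1 and informative.)

P[X ≥ 14] ≤ 4/21 ≈ 0.190.


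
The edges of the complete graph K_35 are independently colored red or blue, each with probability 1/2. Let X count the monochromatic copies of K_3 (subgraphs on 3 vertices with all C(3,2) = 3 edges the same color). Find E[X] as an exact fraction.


Let X = Σ_S X_S over the C(35, 3) = 6545 subsets S of size 3, where X_S = 1 if the K_3 on S is monochromatic.
For a fixed S, the K_3 on S has C(3, 2) = 3 edges. P[all 3 edges red] = (1/2)^3, and likewise for blue, so P[monochromatic] = 2·(1/2)^3 = 2^{1 − 3} = 1/4.
Summing: E[X] = C(35, 3) · 2^{1 − 3} = 6545 · 1/4 = 6545/4.
Numerically: E[X] ≈ 1636.25000.

E[X] = C(35,3)·2^(1−C(3,2)) = 6545/4 ≈ 1636.25000.


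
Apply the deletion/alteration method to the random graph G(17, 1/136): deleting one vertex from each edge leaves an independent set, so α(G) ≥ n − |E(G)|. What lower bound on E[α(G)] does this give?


E[|E(G)|] = C(17, 2)·p = 136 · (1/136) = 1.
E[α(G)] ≥ n − E[|E(G)|] = 17 − 1 = 16.
Numerically: ≈ 16.00000.
(This is only a lower bound; the true E[α(G)] may be larger.)

E[α(G)] ≥ 16 ≈ 16.00000.


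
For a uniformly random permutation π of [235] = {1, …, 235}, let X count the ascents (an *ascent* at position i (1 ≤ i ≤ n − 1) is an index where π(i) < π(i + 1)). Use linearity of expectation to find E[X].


Write X = Σ X_I over i = 1, …, 234, with X_I the indicator of one ascent.
There are 234 indicators.
For each fixed i, the pair (π(i), π(i+1)) is a uniformly random ordered pair of distinct values from {1, …, 235}; by symmetry P[π(i) < π(i+1)] = 1/2.
By linearity: E[X] = 234 · (1/2) = (235 − 1) · (1/2) = 117 ≈ 117.0000.

E[X] = 117 = 117.0000.


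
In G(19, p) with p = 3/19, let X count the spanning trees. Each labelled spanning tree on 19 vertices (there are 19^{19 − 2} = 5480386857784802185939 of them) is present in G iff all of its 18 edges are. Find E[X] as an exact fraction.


K_19 has 19^{19 − 2} = 5480386857784802185939 labelled spanning trees.
For each such spanning tree H, let X_H = 1 if all 18 edges of H are present in G. Then P[X_H = 1] = p^{18} = (3/19)^{18} = 387420489/104127350297911241532841.
By linearity: E[X] = Σ_H E[X_H] = 5480386857784802185939 · p^{18} = 5480386857784802185939 · 387420489/104127350297911241532841 = 387420489/19.
Numerically: E[X] ≈ 2.039e+07.

E[X] = 5480386857784802185939 · (3/19)^{18} = 387420489/19 ≈ 2.039e+07.


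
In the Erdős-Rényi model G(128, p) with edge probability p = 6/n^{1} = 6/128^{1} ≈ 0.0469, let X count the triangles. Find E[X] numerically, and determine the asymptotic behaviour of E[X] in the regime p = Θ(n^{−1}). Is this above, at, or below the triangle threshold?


Number of potential triangles: C(128, 3) = 341376.
Each occurs with probability p³ ≈ (0.0469)³ ≈ 1.02997e-04.
By linearity: E[X] = C(128, 3)·p³ ≈ 341376 · 1.02997e-04 ≈ 35.161.
Here α = 1, so p = 6/n is exactly at the triangle threshold p ~ 1/n. Asymptotically E[X] → c³/6 = 6³/6 = 36 ≈ 36.000, a bounded constant. In this regime the triangle count is asymptotically Poisson(c³/6).

E[X] ≈ 35.161; in regime p = Θ(1/n^{1}) E[X] stays bounded (at the triangle threshold p ~ 1/n).


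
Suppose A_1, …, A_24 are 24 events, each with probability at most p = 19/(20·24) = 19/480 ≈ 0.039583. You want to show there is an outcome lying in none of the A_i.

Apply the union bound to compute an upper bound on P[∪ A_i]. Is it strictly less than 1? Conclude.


Union bound: P[∪_{i=1}^{24} A_i] ≤ Σ_i P[A_i] ≤ 24·p = 24·(19/480) = 19/20.
Numerically: 19/20 ≈ 0.950000.
Is 19/20 < 1? YES.
Since P[∪ A_i] ≤ 19/20 < 1, the complement has P[∩ A_i^c] ≥ 1 − 19/20 = 1/20 > 0, so some outcome avoids every A_i.

24·p = 19/20 ≈ 0.950000; existence CERTIFIED by the union bound.


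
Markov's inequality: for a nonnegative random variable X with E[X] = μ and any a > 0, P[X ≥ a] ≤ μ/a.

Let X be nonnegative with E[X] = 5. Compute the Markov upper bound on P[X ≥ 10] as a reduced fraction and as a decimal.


μ = E[X] = 5, a = 10.
Markov: P[X ≥ 10] ≤ μ/a = (5)/10 = 1/2.
Numerically: ≈ 0.5000.
(Since a = 10 > μ = 5.0000, the bound 1/2 is < 1 and informative.)

P[X ≥ 10] ≤ 1/2 ≈ 0.5000.


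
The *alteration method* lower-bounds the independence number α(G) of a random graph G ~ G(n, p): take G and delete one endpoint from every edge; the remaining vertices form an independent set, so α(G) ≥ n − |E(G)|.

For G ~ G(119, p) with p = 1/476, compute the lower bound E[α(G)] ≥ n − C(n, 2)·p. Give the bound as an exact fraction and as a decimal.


E[|E(G)|] = C(119, 2)·p = 7021 · (1/476) = 59/4.
E[α(G)] ≥ n − E[|E(G)|] = 119 − 59/4 = 417/4.
Numerically: ≈ 104.25000.
(This is only a lower bound; the true E[α(G)] may be larger.)

E[α(G)] ≥ 417/4 ≈ 104.25000.


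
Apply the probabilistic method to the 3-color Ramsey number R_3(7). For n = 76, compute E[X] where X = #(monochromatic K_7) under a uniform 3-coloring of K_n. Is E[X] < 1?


E[X] = C(76, 7) · 3^{1 − 21} = 2186189400 · 3^{−20} = 2186189400/3486784401.
As a reduced fraction: E[X] = 728729800/1162261467 ≈ 0.6269930.
Is E[X] < 1? YES.
Since E[X] < 1, there exists a 3-coloring of K_{76} with no monochromatic K_7; hence R_3(7) > 76.

E[X] = 728729800/1162261467 ≈ 0.6269930; E[X] < 1, so R_3(7) > 76.


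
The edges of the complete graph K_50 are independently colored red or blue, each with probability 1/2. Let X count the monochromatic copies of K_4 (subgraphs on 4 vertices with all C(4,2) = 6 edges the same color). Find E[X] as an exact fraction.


Let X = Σ_S X_S over the C(50, 4) = 230300 subsets S of size 4, where X_S = 1 if the K_4 on S is monochromatic.
For a fixed S, the K_4 on S has C(4, 2) = 6 edges. P[all 6 edges red] = (1/2)^6, and likewise for blue, so P[monochromatic] = 2·(1/2)^6 = 2^{1 − 6} = 1/32.
By linearity of expectation: E[X] = C(50, 4) · 2^{1 − 6} = 230300 · 1/32 = 57575/8.
Numerically: E[X] ≈ 7196.875.

E[X] = C(50,4)·2^(1−C(4,2)) = 57575/8 ≈ 7196.875.


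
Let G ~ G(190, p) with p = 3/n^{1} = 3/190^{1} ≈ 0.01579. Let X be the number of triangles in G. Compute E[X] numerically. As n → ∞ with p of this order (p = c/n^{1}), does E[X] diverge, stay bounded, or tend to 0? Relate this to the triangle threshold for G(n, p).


Number of potential triangles: C(190, 3) = 1125180.
Each occurs with probability p³ ≈ (0.01579)³ ≈ 3.936434e-06.
By linearity: E[X] = C(190, 3)·p³ ≈ 1125180 · 3.936434e-06 ≈ 4.4292.
Here α = 1, so p = 3/n is exactly at the triangle threshold p ~ 1/n. Asymptotically E[X] → c³/6 = 3³/6 = 9/2 ≈ 4.5000, a bounded constant. In this regime the triangle count is asymptotically Poisson(c³/6).

E[X] ≈ 4.4292; in regime p = Θ(1/n^{1}) E[X] stays bounded (at the triangle threshold p ~ 1/n).


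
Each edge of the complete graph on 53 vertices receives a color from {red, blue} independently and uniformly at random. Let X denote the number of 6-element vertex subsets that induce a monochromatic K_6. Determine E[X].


Let X = Σ_S X_S over the C(53, 6) = 22957480 subsets S of size 6, where X_S = 1 if the K_6 on S is monochromatic.
For a fixed S, the K_6 on S has C(6, 2) = 15 edges. P[all 15 edges red] = (1/2)^15, and likewise for blue, so P[monochromatic] = 2·(1/2)^15 = 2^{1 − 15} = 1/16384.
Summing: E[X] = C(53, 6) · 2^{1 − 15} = 22957480 · 1/16384 = 2869685/2048.
Numerically: E[X] ≈ 1401.21338.

E[X] = C(53,6)·2^(1−C(6,2)) = 2869685/2048 ≈ 1401.21338.


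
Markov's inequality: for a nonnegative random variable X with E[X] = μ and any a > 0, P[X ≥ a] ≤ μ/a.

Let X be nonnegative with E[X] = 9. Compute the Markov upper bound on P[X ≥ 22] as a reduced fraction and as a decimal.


μ = E[X] = 9, a = 22.
Markov: P[X ≥ 22] ≤ μ/a = (9)/22 = 9/22.
Numerically: ≈ 0.409091.
(Since a = 22 > μ = 9.000000, the bound 9/22 is < 1 and informative.)

P[X ≥ 22] ≤ 9/22 ≈ 0.409091.


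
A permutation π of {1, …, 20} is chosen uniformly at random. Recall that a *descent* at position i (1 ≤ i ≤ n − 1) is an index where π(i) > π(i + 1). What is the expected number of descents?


Write X = Σ X_I over i = 1, …, 19, with X_I the indicator of one descent.
There are 19 indicators.
For each fixed i, the pair (π(i), π(i+1)) is a uniformly random ordered pair of distinct values from {1, …, 20}; by symmetry P[π(i) > π(i+1)] = 1/2.
By linearity: E[X] = 19 · (1/2) = (20 − 1) · (1/2) = 19/2 ≈ 9.500.

E[X] = 19/2 = 9.500.


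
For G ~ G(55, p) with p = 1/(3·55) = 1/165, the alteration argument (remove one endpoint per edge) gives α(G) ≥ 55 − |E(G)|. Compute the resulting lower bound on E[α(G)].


E[|E(G)|] = C(55, 2)·p = 1485 · (1/165) = 9.
E[α(G)] ≥ n − E[|E(G)|] = 55 − 9 = 46.
Numerically: ≈ 46.000.
(This is only a lower bound; the true E[α(G)] may be larger.)

E[α(G)] ≥ 46 ≈ 46.000.


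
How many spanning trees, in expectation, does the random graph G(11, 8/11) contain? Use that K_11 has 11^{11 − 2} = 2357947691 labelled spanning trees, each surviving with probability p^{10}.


K_11 has 11^{11 − 2} = 2357947691 labelled spanning trees.
For each such spanning tree H, let X_H = 1 if all 10 edges of H are present in G. Then P[X_H = 1] = p^{10} = (8/11)^{10} = 1073741824/25937424601.
Summing the indicators: E[X] = Σ_H E[X_H] = 2357947691 · p^{10} = 2357947691 · 1073741824/25937424601 = 1073741824/11.
Numerically: E[X] ≈ 9.7613e+07.

E[X] = 2357947691 · (8/11)^{10} = 1073741824/11 ≈ 9.7613e+07.


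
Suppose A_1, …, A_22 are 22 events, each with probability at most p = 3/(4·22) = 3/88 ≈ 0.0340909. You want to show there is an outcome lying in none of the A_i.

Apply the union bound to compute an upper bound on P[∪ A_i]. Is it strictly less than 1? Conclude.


Union bound: P[∪_{i=1}^{22} A_i] ≤ Σ_i P[A_i] ≤ 22·p = 22·(3/88) = 3/4.
Numerically: 3/4 ≈ 0.7500000.
Is 3/4 < 1? YES.
Since P[∪ A_i] ≤ 3/4 < 1, the complement has P[∩ A_i^c] ≥ 1 − 3/4 = 1/4 > 0, so some outcome avoids every A_i.

22·p = 3/4 ≈ 0.7500000; existence CERTIFIED by the union bound.


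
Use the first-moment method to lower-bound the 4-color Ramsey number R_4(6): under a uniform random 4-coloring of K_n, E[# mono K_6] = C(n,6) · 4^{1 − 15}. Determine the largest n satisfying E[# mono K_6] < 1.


We need C(n, 6) · 4^{1 − 15} < 1, i.e. C(n, 6) < 4^{15 − 1} = 268435456.
Check values of n near the boundary:
  n = 73: C(73, 6) = 170230452; 170230452 < 268435456? YES
  n = 74: C(74, 6) = 185250786; 185250786 < 268435456? YES
  n = 75: C(75, 6) = 201359550; 201359550 < 268435456? YES
  n = 76: C(76, 6) = 218618940; 218618940 < 268435456? YES
  n = 77: C(77, 6) = 237093780; 237093780 < 268435456? YES
  n = 78: C(78, 6) = 256851595; 256851595 < 268435456? YES
  n = 79: C(79, 6) = 277962685; 277962685 < 268435456? NO
  n = 80: C(80, 6) = 300500200; 300500200 < 268435456? NO
The largest n with C(n, 6) < 268435456 is n = 78 (where E[X] = 256851595/268435456 ≈ 0.956847). Hence R_4(6) > 78, i.e. R_4(6) ≥ 79.

Largest n = 78; hence R_4(6) > 78.


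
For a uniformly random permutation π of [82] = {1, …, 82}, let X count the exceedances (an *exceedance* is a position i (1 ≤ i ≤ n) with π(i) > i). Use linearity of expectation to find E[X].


Write X = Σ_{i=1}^{82} X_i, where X_i = 1_{π(i) > i}.
For each fixed i, π(i) is uniform over {1, …, 82} (marginal of a uniform permutation), so P[π(i) > i] = (n − i)/n. Summing: Σ_{i=1}^{82} (n − i)/n = (0 + 1 + … + 81)/82 = 82(82 − 1)/(2·82) = (82 − 1)/2.
Hence E[X] = Σ_{i=1}^{82} (82 − i)/82 = 81/2 ≈ 40.5000.

E[X] = 81/2 = 40.5000.


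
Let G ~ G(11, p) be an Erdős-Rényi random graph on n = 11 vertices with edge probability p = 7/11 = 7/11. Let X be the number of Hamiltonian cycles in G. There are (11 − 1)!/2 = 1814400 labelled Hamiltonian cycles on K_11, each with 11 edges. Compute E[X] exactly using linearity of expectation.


K_11 has (11 − 1)!/2 = 1814400 labelled Hamiltonian cycles.
For each such Hamiltonian cycle H, let X_H = 1 if all 11 edges of H are present in G. Then P[X_H = 1] = p^{11} = (7/11)^{11} = 1977326743/285311670611.
By linearity: E[X] = Σ_H E[X_H] = 1814400 · p^{11} = 1814400 · 1977326743/285311670611 = 3587661642499200/285311670611.
Numerically: E[X] ≈ 12574.5.

E[X] = 1814400 · (7/11)^{11} = 3587661642499200/285311670611 ≈ 12574.5.


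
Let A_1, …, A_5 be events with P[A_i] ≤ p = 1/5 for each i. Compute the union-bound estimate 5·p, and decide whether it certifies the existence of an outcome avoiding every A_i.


Union bound: P[∪_{i=1}^{5} A_i] ≤ Σ_i P[A_i] ≤ 5·p = 5·(1/5) = 1.
Numerically: 1 ≈ 1.0000000.
Is 1 < 1? NO.
Since the bound 1 is ≥ 1, the union bound is uninformative here; it does NOT by itself certify existence.

5·p = 1 ≈ 1.0000000; existence NOT certified by the union bound.


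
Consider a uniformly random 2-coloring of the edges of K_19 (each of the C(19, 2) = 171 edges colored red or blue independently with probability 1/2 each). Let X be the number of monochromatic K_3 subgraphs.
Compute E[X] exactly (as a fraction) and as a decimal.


Let X = Σ_S X_S over the C(19, 3) = 969 subsets S of size 3, where X_S = 1 if the K_3 on S is monochromatic.
For a fixed S, the K_3 on S has C(3, 2) = 3 edges. P[all 3 edges red] = (1/2)^3, and likewise for blue, so P[monochromatic] = 2·(1/2)^3 = 2^{1 − 3} = 1/4.
Summing: E[X] = C(19, 3) · 2^{1 − 3} = 969 · 1/4 = 969/4.
Numerically: E[X] ≈ 242.250000.

E[X] = C(19,3)·2^(1−C(3,2)) = 969/4 ≈ 242.250000.


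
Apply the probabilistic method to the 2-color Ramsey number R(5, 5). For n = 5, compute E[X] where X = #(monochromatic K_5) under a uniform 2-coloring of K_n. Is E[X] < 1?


E[X] = C(5, 5) · 2^{1 − 10} = 1 · 2^{−9} = 1/512.
As a reduced fraction: E[X] = 1/512 ≈ 0.002.
Is E[X] < 1? YES.
Since E[X] < 1, there exists a 2-coloring of K_{5} with no monochromatic K_5; hence R(5, 5) > 5.

E[X] = 1/512 ≈ 0.002; E[X] < 1, so R(5, 5) > 5.


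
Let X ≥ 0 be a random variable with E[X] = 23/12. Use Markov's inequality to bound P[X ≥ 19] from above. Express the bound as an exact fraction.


μ = E[X] = 23/12, a = 19.
Markov: P[X ≥ 19] ≤ μ/a = (23/12)/19 = 23/228.
Numerically: ≈ 0.1009.
(Since a = 19 > μ = 1.9167, the bound 23/228 is < 1 and informative.)

P[X ≥ 19] ≤ 23/228 ≈ 0.1009.


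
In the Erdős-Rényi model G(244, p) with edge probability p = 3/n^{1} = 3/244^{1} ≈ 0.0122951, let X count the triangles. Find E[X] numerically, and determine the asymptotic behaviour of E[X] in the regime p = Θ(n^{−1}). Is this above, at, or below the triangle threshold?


Number of potential triangles: C(244, 3) = 2391444.
Each occurs with probability p³ ≈ (0.0122951)³ ≈ 1.85863574e-06.
By linearity: E[X] = C(244, 3)·p³ ≈ 2391444 · 1.85863574e-06 ≈ 4.444823.
Here α = 1, so p = 3/n is exactly at the triangle threshold p ~ 1/n. Asymptotically E[X] → c³/6 = 3³/6 = 9/2 ≈ 4.500000, a bounded constant. In this regime the triangle count is asymptotically Poisson(c³/6).

E[X] ≈ 4.444823; in regime p = Θ(1/n^{1}) E[X] stays bounded (at the triangle threshold p ~ 1/n).


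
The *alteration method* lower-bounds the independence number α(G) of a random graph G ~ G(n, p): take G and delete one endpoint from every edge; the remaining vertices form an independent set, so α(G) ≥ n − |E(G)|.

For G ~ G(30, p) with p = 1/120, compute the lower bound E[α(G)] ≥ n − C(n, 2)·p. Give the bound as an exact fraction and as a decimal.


E[|E(G)|] = C(30, 2)·p = 435 · (1/120) = 29/8.
E[α(G)] ≥ n − E[|E(G)|] = 30 − 29/8 = 211/8.
Numerically: ≈ 26.37500.
(This is only a lower bound; the true E[α(G)] may be larger.)

E[α(G)] ≥ 211/8 ≈ 26.37500.


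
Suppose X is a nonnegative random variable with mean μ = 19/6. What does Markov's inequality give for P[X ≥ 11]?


μ = E[X] = 19/6, a = 11.
Markov: P[X ≥ 11] ≤ μ/a = (19/6)/11 = 19/66.
Numerically: ≈ 0.28788.
(Since a = 11 > μ = 3.16667, the bound 19/66 is < 1 and informative.)

P[X ≥ 11] ≤ 19/66 ≈ 0.28788.
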